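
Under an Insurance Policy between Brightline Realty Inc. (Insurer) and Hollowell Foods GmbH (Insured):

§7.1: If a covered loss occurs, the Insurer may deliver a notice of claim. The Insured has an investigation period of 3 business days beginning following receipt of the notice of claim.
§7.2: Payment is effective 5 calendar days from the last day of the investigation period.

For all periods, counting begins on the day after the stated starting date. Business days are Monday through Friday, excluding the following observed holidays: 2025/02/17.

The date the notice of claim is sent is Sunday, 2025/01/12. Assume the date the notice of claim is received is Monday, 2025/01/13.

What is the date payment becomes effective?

2025/01/21

The last day of the investigation period: 3 business days after Monday, 2025/01/13, skipping weekends — Jan 14, Jan 15, Jan 16 — lands on Thursday, 2025/01/16.
The date payment becomes effective: 5 calendar days after 2025/01/16 is 2025/01/21.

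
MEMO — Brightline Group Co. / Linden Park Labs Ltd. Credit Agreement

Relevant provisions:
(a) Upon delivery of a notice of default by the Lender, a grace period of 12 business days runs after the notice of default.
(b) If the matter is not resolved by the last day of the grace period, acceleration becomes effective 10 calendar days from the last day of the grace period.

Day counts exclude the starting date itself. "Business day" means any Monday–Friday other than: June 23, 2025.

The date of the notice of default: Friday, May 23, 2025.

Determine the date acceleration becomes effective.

June 20, 2025

The last day of the grace period: 12 business days after Friday, May 23, 2025, skipping weekends — May 26, May 27, May 28, May 29, …, Jun 6, Jun 9, Jun 10 — lands on Tuesday, June 10, 2025.
The date acceleration becomes effective: 10 calendar days after June 10, 2025 is June 20, 2025.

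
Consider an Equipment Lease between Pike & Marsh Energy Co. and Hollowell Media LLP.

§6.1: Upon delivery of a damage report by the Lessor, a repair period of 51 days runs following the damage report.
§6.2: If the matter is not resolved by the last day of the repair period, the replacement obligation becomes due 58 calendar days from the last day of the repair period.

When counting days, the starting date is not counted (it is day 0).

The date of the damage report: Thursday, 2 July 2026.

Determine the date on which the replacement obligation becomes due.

19 October 2026

The last day of the repair period: 2 July 2026 + 51 days = 22 August 2026.
Adding 58 calendar days to 22 August 2026 gives 19 October 2026, which is the date on which the replacement obligation becomes due.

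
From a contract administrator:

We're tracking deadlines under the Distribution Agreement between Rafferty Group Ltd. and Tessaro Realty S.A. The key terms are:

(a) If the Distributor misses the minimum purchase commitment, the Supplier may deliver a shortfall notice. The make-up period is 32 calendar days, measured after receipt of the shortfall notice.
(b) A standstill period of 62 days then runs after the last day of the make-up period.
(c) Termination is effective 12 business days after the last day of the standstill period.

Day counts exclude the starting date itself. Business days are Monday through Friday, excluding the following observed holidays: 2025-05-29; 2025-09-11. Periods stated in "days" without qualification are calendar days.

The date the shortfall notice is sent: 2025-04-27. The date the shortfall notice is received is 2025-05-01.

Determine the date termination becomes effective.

2025-08-19

The last day of the make-up period: 32 calendar days after 2025-05-01 is 2025-06-02.
The last day of the standstill period: 2025-06-02 + 62 days = 2025-08-03.
From Sunday, 2025-08-03, 12 business days (Aug 4, Aug 5, Aug 6, Aug 7, …, Aug 15, Aug 18, Aug 19, skipping weekends) brings us to Tuesday, 2025-08-19, which is the date termination becomes effective.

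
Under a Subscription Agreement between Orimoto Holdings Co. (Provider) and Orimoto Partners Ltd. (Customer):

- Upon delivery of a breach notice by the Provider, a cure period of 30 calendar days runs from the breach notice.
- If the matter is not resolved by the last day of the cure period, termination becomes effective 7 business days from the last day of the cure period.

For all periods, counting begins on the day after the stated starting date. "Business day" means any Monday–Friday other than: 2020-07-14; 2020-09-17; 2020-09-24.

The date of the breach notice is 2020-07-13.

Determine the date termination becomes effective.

The last day of the cure period: 2020-07-13 + 30 days = 2020-08-12.
The date termination becomes effective: 7 business days after Wednesday, 2020-08-12, skipping weekends — Aug 13, Aug 14, Aug 17, Aug 18, Aug 19, Aug 20, Aug 21 — lands on Friday, 2020-08-21.

2020-08-21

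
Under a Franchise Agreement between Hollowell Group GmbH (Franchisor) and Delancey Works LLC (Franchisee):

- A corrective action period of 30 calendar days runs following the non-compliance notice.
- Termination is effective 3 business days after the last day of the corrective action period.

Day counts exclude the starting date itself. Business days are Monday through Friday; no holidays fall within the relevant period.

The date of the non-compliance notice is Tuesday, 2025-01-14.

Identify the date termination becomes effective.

2025-02-18

The last day of the corrective action period: 2025-01-14 + 30 days = 2025-02-13.
From Thursday, 2025-02-13, 3 business days (Feb 14, Feb 17, Feb 18, skipping weekends) brings us to Tuesday, 2025-02-18, which is the date termination becomes effective.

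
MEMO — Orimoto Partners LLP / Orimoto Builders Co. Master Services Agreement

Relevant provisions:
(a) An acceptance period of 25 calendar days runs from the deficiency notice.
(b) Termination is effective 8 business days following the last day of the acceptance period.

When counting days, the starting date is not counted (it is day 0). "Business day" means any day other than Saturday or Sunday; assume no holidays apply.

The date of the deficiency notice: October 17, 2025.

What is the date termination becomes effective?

November 21, 2025

The last day of the acceptance period: 25 calendar days after October 17, 2025 is November 11, 2025.
The date termination becomes effective: counting 8 business days from Tuesday, November 11, 2025 (Nov 12, Nov 13, Nov 14, Nov 17, Nov 18, Nov 19, Nov 20, Nov 21, skipping weekends) reaches Friday, November 21, 2025.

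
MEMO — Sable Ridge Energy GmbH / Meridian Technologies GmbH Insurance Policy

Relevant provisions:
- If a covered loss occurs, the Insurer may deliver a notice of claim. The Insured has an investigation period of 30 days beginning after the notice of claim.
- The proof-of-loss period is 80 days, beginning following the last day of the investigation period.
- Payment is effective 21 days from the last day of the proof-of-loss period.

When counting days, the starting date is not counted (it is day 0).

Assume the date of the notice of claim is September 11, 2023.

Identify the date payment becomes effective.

January 20, 2024

The last day of the investigation period: September 11, 2023 + 30 days = October 11, 2023.
The last day of the proof-of-loss period: October 11, 2023 + 80 days = December 30, 2023.
The date payment becomes effective: 21 calendar days after December 30, 2023 is January 20, 2024.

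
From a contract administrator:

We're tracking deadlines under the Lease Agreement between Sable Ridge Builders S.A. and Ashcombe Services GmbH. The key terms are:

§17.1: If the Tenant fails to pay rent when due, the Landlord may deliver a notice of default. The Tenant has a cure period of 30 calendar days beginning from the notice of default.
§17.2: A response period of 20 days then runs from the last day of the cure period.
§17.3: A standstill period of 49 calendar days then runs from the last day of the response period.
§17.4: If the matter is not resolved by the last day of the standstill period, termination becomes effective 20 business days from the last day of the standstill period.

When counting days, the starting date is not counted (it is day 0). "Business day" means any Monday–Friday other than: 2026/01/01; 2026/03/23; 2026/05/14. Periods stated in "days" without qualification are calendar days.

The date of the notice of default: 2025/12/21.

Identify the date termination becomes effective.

2026/04/27

The last day of the cure period: 30 calendar days after 2025/12/21 is 2026/01/20.
Adding 20 calendar days to 2026/01/20 gives 2026/02/09, which is the last day of the response period.
The last day of the standstill period: 2026/02/09 + 49 days = 2026/03/30.
From Monday, 2026/03/30, 20 business days (Mar 31, Apr 1, Apr 2, Apr 3, …, Apr 23, Apr 24, Apr 27, skipping weekends) brings us to Monday, 2026/04/27, which is the date termination becomes effective.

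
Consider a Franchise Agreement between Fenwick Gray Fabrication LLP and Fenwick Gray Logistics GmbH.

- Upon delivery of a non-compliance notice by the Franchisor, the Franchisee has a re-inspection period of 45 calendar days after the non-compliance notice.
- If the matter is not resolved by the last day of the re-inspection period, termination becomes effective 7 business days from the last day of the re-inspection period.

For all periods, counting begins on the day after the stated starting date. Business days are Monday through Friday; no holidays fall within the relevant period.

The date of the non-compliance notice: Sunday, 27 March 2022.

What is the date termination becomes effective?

20 May 2022

The last day of the re-inspection period: 45 calendar days after 27 March 2022 is 11 May 2022.
The date termination becomes effective: 7 business days after Wednesday, 11 May 2022, skipping weekends — May 12, May 13, May 16, May 17, May 18, May 19, May 20 — lands on Friday, 20 May 2022.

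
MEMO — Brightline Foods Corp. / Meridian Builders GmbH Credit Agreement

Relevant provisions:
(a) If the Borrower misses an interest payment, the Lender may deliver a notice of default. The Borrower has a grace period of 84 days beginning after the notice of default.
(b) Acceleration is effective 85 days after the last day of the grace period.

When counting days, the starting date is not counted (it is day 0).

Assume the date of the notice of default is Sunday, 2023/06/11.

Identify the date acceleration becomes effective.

2023/11/27

The last day of the grace period: 84 calendar days after 2023/06/11 is 2023/09/03.
Adding 85 calendar days to 2023/09/03 gives 2023/11/27, which is the date acceleration becomes effective.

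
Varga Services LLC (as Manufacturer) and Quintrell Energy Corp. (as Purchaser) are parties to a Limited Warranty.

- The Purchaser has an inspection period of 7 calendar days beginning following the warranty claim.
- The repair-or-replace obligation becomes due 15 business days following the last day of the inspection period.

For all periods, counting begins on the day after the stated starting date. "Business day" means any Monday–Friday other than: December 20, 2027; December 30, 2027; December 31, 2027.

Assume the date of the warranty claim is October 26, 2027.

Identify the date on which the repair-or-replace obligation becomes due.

The last day of the inspection period: October 26, 2027 + 7 days = November 2, 2027.
From Tuesday, November 2, 2027, 15 business days (Nov 3, Nov 4, Nov 5, Nov 8, …, Nov 19, Nov 22, Nov 23, skipping weekends) brings us to Tuesday, November 23, 2027, which is the date on which the repair-or-replace obligation becomes due.

November 23, 2027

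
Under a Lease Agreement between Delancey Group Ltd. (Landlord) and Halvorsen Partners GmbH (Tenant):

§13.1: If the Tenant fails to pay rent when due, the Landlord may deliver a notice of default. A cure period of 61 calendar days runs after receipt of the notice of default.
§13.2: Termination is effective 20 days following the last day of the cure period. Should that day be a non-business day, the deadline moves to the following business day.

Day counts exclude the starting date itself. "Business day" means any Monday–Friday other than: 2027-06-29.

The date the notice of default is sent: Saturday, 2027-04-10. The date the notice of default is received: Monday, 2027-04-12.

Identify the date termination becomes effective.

The last day of the cure period: 61 calendar days after 2027-04-12 is 2027-06-12.
The date termination becomes effective: 20 calendar days after 2027-06-12 is 2027-07-02. 2027-07-02 is a Friday and is not a listed holiday, so no roll-forward applies.

2027-07-02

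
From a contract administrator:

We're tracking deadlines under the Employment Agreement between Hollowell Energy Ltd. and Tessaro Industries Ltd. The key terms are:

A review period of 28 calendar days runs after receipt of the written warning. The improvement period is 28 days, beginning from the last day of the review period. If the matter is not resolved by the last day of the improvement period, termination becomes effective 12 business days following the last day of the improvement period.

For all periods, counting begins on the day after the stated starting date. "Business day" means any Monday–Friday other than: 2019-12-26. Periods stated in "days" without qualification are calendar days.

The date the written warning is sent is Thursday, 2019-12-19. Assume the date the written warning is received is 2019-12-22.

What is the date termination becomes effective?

2020-03-03

The last day of the review period: 28 calendar days after 2019-12-22 is 2020-01-19.
Adding 28 calendar days to 2020-01-19 gives 2020-02-16, which is the last day of the improvement period.
The date termination becomes effective: counting 12 business days from Sunday, 2020-02-16 (Feb 17, Feb 18, Feb 19, Feb 20, …, Feb 28, Mar 2, Mar 3, skipping weekends) reaches Tuesday, 2020-03-03.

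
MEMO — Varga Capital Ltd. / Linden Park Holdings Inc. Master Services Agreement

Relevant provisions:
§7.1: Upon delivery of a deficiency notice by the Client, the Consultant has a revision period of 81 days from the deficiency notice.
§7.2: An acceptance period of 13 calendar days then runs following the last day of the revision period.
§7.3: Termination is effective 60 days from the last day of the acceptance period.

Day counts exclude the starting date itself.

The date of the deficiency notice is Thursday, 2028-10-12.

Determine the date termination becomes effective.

2029-03-15

The last day of the revision period: 2028-10-12 + 81 days = 2029-01-01.
Adding 13 calendar days to 2029-01-01 gives 2029-01-14, which is the last day of the acceptance period.
The date termination becomes effective: 2029-01-14 + 60 days = 2029-03-15.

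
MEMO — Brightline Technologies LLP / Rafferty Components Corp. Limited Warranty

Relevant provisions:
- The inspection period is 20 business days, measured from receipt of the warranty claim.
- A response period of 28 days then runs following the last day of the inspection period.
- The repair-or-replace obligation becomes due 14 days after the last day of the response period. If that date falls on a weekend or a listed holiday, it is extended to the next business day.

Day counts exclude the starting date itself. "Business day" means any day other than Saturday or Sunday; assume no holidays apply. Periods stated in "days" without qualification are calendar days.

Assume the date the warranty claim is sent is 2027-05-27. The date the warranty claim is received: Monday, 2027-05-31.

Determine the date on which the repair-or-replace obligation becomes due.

2027-08-09

From Monday, 2027-05-31, 20 business days (Jun 1, Jun 2, Jun 3, Jun 4, …, Jun 24, Jun 25, Jun 28, skipping weekends) brings us to Monday, 2027-06-28, which is the last day of the inspection period.
Adding 28 calendar days to 2027-06-28 gives 2027-07-26, which is the last day of the response period.
The date on which the repair-or-replace obligation becomes due: 14 calendar days after 2027-07-26 is 2027-08-09. 2027-08-09 is a Monday, so no roll-forward applies.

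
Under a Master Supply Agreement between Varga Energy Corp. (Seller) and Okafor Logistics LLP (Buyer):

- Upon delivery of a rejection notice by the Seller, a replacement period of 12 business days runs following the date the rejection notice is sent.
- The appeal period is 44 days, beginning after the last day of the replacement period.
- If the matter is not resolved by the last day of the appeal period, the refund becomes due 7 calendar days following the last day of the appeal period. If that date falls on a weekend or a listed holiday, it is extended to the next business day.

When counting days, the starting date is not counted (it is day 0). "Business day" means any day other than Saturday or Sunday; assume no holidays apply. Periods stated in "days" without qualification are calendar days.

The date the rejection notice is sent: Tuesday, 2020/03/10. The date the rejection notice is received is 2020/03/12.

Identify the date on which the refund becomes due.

2020/05/18

The last day of the replacement period: counting 12 business days from Tuesday, 2020/03/10 (Mar 11, Mar 12, Mar 13, Mar 16, …, Mar 24, Mar 25, Mar 26, skipping weekends) reaches Thursday, 2020/03/26.
The last day of the appeal period: 44 calendar days after 2020/03/26 is 2020/05/09.
Adding 7 calendar days to 2020/05/09 gives 2020/05/16, which is the date on which the refund becomes due. That falls on a Saturday, so it rolls to the next business day, Monday, 2020/05/18.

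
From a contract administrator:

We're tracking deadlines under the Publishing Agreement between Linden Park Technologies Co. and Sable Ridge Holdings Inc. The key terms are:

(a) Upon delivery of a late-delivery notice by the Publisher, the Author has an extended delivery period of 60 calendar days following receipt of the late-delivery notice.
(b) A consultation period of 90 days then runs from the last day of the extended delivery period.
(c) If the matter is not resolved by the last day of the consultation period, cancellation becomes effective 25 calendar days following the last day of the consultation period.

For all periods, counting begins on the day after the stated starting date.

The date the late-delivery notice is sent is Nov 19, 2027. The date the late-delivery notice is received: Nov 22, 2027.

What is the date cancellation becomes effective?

The last day of the extended delivery period: 60 calendar days after Nov 22, 2027 is Jan 21, 2028.
Adding 90 calendar days to Jan 21, 2028 gives Apr 20, 2028, which is the last day of the consultation period.
The date cancellation becomes effective: Apr 20, 2028 + 25 days = May 15, 2028.

May 15, 2028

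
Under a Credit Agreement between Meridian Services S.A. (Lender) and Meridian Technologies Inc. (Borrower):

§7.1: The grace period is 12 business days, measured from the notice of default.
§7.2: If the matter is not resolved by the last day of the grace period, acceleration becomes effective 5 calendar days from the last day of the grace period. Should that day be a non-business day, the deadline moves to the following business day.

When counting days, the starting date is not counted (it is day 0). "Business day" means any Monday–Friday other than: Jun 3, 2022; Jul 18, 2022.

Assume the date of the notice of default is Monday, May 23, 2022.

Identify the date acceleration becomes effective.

Jun 14, 2022

The last day of the grace period: 12 business days after Monday, May 23, 2022, skipping weekends and the listed holiday on Jun 3 — May 24, May 25, May 26, May 27, …, Jun 7, Jun 8, Jun 9 — lands on Thursday, Jun 9, 2022.
The date acceleration becomes effective: Jun 9, 2022 + 5 days = Jun 14, 2022. Jun 14, 2022 is a Tuesday and is not a listed holiday, so no roll-forward applies.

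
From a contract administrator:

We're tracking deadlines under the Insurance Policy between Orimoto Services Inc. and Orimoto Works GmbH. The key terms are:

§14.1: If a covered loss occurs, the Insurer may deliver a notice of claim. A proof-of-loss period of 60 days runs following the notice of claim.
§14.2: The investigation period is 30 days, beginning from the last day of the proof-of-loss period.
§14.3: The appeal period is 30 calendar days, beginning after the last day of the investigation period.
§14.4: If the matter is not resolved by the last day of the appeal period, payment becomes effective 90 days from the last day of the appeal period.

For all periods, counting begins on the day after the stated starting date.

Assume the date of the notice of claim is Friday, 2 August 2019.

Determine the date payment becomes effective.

28 February 2020

The last day of the proof-of-loss period: 2 August 2019 + 60 days = 1 October 2019.
The last day of the investigation period: 1 October 2019 + 30 days = 31 October 2019.
Adding 30 calendar days to 31 October 2019 gives 30 November 2019, which is the last day of the appeal period.
The date payment becomes effective: 30 November 2019 + 90 days = 28 February 2020.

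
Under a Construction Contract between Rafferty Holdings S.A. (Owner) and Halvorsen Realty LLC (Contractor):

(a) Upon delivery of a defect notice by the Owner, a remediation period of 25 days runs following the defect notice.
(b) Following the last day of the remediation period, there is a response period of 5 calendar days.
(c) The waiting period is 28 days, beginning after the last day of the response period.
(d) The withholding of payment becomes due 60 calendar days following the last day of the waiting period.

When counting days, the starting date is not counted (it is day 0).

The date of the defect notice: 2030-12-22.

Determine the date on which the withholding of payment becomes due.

2031-04-19

The last day of the remediation period: 2030-12-22 + 25 days = 2031-01-16.
The last day of the response period: 5 calendar days after 2031-01-16 is 2031-01-21.
Adding 28 calendar days to 2031-01-21 gives 2031-02-18, which is the last day of the waiting period.
The date on which the withholding of payment becomes due: 2031-02-18 + 60 days = 2031-04-19.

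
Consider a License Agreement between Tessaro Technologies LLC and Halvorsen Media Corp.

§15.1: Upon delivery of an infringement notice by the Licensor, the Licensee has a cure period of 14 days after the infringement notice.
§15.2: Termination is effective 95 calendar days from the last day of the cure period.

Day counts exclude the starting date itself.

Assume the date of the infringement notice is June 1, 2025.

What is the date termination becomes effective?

Adding 14 calendar days to June 1, 2025 gives June 15, 2025, which is the last day of the cure period.
The date termination becomes effective: 95 calendar days after June 15, 2025 is September 18, 2025.

September 18, 2025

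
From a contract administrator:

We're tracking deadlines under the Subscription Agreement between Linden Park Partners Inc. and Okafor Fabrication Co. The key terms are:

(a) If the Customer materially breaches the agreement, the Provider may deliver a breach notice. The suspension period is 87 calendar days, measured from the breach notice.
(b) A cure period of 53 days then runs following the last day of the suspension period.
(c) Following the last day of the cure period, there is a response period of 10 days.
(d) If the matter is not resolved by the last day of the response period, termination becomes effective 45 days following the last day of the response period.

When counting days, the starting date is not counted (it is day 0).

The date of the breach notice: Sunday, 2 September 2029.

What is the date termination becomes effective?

The last day of the suspension period: 2 September 2029 + 87 days = 28 November 2029.
The last day of the cure period: 28 November 2029 + 53 days = 20 January 2030.
The last day of the response period: 10 calendar days after 20 January 2030 is 30 January 2030.
The date termination becomes effective: 30 January 2030 + 45 days = 16 March 2030.

16 March 2030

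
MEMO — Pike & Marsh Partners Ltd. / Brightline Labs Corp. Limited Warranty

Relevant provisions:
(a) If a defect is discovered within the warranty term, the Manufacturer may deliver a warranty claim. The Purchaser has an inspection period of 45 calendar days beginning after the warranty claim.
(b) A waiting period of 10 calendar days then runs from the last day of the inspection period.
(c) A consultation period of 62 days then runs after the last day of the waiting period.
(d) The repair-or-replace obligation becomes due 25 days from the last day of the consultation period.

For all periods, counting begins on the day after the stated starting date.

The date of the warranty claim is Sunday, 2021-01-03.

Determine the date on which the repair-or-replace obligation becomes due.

2021-05-25

The last day of the inspection period: 45 calendar days after 2021-01-03 is 2021-02-17.
Adding 10 calendar days to 2021-02-17 gives 2021-02-27, which is the last day of the waiting period.
The last day of the consultation period: 62 calendar days after 2021-02-27 is 2021-04-30.
The date on which the repair-or-replace obligation becomes due: 25 calendar days after 2021-04-30 is 2021-05-25.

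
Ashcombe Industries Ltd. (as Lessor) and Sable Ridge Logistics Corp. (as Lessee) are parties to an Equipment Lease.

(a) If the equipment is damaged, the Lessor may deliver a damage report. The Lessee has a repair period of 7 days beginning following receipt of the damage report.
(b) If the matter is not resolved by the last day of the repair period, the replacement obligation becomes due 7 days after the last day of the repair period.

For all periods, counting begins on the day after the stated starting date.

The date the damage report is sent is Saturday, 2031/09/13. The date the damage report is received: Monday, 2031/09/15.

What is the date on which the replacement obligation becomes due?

The last day of the repair period: 7 calendar days after 2031/09/15 is 2031/09/22.
The date on which the replacement obligation becomes due: 2031/09/22 + 7 days = 2031/09/29.

2031/09/29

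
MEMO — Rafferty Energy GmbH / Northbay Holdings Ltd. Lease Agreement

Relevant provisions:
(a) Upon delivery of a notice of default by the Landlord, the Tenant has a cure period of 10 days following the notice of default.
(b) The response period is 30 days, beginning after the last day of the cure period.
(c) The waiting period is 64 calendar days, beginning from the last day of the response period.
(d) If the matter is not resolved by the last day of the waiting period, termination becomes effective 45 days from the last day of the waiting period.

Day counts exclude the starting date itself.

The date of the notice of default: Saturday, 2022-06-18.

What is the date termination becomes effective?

2022-11-14

The last day of the cure period: 2022-06-18 + 10 days = 2022-06-28.
Adding 30 calendar days to 2022-06-28 gives 2022-07-28, which is the last day of the response period.
The last day of the waiting period: 64 calendar days after 2022-07-28 is 2022-09-30.
The date termination becomes effective: 2022-09-30 + 45 days = 2022-11-14.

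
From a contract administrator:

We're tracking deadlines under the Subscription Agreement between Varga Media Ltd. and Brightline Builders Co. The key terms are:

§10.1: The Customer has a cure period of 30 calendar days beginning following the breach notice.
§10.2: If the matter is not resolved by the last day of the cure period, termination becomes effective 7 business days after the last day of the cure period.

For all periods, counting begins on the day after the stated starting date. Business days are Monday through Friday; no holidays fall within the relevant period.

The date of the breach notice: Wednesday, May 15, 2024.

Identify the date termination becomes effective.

Jun 25, 2024

The last day of the cure period: May 15, 2024 + 30 days = Jun 14, 2024.
The date termination becomes effective: counting 7 business days from Friday, Jun 14, 2024 (Jun 17, Jun 18, Jun 19, Jun 20, Jun 21, Jun 24, Jun 25, skipping weekends) reaches Tuesday, Jun 25, 2024.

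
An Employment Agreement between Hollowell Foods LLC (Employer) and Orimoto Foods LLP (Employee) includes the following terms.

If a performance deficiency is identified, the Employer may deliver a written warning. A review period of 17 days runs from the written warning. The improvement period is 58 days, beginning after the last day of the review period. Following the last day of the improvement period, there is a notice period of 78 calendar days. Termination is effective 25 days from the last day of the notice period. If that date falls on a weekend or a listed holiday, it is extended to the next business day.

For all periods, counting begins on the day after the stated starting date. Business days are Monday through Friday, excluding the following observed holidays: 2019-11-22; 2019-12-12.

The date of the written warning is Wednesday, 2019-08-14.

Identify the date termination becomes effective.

The last day of the review period: 17 calendar days after 2019-08-14 is 2019-08-31.
Adding 58 calendar days to 2019-08-31 gives 2019-10-28, which is the last day of the improvement period.
The last day of the notice period: 2019-10-28 + 78 days = 2020-01-14.
Adding 25 calendar days to 2020-01-14 gives 2020-02-08, which is the date termination becomes effective. That falls on a Saturday, so it rolls to the next business day, Monday, 2020-02-10.

2020-02-10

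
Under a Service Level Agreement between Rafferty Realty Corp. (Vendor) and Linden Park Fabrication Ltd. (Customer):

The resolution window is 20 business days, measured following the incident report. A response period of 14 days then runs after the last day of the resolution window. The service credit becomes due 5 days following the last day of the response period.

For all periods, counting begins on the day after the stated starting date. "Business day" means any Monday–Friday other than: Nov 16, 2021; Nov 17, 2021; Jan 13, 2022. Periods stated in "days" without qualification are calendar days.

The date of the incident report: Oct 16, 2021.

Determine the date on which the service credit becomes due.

Dec 1, 2021

From Saturday, Oct 16, 2021, 20 business days (Oct 18, Oct 19, Oct 20, Oct 21, …, Nov 10, Nov 11, Nov 12, skipping weekends) brings us to Friday, Nov 12, 2021, which is the last day of the resolution window.
The last day of the response period: 14 calendar days after Nov 12, 2021 is Nov 26, 2021.
The date on which the service credit becomes due: 5 calendar days after Nov 26, 2021 is Dec 1, 2021.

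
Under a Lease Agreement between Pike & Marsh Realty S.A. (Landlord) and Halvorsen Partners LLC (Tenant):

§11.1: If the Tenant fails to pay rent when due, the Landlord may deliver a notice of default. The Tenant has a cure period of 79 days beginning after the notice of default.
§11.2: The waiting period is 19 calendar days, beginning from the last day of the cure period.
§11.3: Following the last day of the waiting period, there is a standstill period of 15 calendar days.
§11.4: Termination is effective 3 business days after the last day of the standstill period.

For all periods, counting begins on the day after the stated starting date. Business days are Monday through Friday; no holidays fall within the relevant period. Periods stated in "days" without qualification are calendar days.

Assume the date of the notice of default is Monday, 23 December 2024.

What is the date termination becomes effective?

18 April 2025

Adding 79 calendar days to 23 December 2024 gives 12 March 2025, which is the last day of the cure period.
The last day of the waiting period: 19 calendar days after 12 March 2025 is 31 March 2025.
Adding 15 calendar days to 31 March 2025 gives 15 April 2025, which is the last day of the standstill period.
The date termination becomes effective: counting 3 business days from Tuesday, 15 April 2025 (Apr 16, Apr 17, Apr 18, skipping weekends) reaches Friday, 18 April 2025.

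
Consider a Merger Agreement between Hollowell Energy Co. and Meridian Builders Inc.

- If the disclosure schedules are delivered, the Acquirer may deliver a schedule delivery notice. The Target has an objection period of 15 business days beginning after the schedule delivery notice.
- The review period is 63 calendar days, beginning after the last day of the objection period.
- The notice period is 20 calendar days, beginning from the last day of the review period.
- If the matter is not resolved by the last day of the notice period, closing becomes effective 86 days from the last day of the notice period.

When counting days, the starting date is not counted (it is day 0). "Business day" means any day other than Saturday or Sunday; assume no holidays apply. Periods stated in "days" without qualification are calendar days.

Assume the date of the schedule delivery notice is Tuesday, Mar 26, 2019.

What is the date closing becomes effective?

Oct 2, 2019

The last day of the objection period: counting 15 business days from Tuesday, Mar 26, 2019 (Mar 27, Mar 28, Mar 29, Apr 1, …, Apr 12, Apr 15, Apr 16, skipping weekends) reaches Tuesday, Apr 16, 2019.
Adding 63 calendar days to Apr 16, 2019 gives Jun 18, 2019, which is the last day of the review period.
Adding 20 calendar days to Jun 18, 2019 gives Jul 8, 2019, which is the last day of the notice period.
The date closing becomes effective: 86 calendar days after Jul 8, 2019 is Oct 2, 2019.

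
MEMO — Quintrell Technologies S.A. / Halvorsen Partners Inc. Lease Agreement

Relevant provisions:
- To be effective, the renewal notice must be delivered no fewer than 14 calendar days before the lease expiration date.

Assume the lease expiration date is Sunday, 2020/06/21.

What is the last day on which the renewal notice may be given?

Counting back 14 calendar days from 2020/06/21 gives 2020/06/07.

2020/06/07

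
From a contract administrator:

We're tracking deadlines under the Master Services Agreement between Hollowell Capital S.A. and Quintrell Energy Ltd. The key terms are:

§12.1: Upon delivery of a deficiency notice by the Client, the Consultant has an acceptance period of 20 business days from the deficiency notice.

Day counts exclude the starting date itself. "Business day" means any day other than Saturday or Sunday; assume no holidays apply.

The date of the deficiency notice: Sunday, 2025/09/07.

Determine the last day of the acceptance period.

2025/10/03

The last day of the acceptance period: 20 business days after Sunday, 2025/09/07, skipping weekends — Sep 8, Sep 9, Sep 10, Sep 11, …, Oct 1, Oct 2, Oct 3 — lands on Friday, 2025/10/03.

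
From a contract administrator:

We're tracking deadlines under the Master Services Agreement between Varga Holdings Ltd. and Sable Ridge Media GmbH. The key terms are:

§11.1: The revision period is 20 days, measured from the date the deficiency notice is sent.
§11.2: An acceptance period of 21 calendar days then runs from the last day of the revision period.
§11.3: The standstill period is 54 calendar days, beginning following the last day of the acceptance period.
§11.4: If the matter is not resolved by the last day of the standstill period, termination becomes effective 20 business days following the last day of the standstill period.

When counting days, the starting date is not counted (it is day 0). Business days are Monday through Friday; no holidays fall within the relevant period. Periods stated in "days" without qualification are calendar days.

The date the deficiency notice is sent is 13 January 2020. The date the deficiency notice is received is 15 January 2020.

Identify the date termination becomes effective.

The last day of the revision period: 20 calendar days after 13 January 2020 is 2 February 2020.
The last day of the acceptance period: 21 calendar days after 2 February 2020 is 23 February 2020.
The last day of the standstill period: 54 calendar days after 23 February 2020 is 17 April 2020.
The date termination becomes effective: 20 business days after Friday, 17 April 2020, skipping weekends — Apr 20, Apr 21, Apr 22, Apr 23, …, May 13, May 14, May 15 — lands on Friday, 15 May 2020.

15 May 2020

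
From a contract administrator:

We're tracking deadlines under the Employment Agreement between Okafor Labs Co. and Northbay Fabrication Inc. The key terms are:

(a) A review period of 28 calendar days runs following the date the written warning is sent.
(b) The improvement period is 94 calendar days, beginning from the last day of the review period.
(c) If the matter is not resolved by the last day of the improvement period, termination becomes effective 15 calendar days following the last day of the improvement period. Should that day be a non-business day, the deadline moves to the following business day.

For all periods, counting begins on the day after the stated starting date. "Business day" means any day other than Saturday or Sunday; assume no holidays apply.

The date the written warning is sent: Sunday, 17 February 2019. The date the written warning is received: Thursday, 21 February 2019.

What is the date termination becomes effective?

Adding 28 calendar days to 17 February 2019 gives 17 March 2019, which is the last day of the review period.
The last day of the improvement period: 94 calendar days after 17 March 2019 is 19 June 2019.
The date termination becomes effective: 19 June 2019 + 15 days = 4 July 2019. 4 July 2019 is a Thursday, so no roll-forward applies.

4 July 2019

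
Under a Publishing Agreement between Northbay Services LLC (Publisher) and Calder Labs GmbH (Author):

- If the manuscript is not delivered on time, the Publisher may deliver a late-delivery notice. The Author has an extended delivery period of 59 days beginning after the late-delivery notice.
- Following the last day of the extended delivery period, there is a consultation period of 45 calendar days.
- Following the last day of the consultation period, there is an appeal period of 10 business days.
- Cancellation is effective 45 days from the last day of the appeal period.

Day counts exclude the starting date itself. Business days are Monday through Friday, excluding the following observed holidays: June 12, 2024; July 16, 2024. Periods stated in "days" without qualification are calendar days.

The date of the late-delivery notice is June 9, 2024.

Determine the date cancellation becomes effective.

Adding 59 calendar days to June 9, 2024 gives August 7, 2024, which is the last day of the extended delivery period.
The last day of the consultation period: 45 calendar days after August 7, 2024 is September 21, 2024.
The last day of the appeal period: 10 business days after Saturday, September 21, 2024, skipping weekends — Sep 23, Sep 24, Sep 25, Sep 26, Sep 27, Sep 30, Oct 1, Oct 2, Oct 3, Oct 4 — lands on Friday, October 4, 2024.
The date cancellation becomes effective: October 4, 2024 + 45 days = November 18, 2024.

November 18, 2024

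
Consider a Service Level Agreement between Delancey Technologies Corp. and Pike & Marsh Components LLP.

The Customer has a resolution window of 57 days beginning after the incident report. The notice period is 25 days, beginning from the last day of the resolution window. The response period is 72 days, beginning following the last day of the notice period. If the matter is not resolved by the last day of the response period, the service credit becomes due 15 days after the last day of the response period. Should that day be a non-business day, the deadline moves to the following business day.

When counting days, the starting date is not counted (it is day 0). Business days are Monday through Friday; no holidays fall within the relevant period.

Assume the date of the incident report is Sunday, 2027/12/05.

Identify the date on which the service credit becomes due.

Adding 57 calendar days to 2027/12/05 gives 2028/01/31, which is the last day of the resolution window.
The last day of the notice period: 25 calendar days after 2028/01/31 is 2028/02/25.
The last day of the response period: 72 calendar days after 2028/02/25 is 2028/05/07.
The date on which the service credit becomes due: 2028/05/07 + 15 days = 2028/05/22. 2028/05/22 is a Monday, so no roll-forward applies.

2028/05/22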